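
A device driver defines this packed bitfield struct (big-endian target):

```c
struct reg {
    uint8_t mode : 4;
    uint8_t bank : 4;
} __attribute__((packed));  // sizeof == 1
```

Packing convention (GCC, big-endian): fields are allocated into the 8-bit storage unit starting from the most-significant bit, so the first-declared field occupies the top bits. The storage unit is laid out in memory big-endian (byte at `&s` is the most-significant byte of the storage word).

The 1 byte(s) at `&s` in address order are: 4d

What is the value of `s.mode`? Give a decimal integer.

[0]=0x4d (big-endian) → word 0x4d
mode [4+:4] = (word>>4) & 0xf = 4  ←
bank [0+:4] = (word>>0) & 0xf = 13

4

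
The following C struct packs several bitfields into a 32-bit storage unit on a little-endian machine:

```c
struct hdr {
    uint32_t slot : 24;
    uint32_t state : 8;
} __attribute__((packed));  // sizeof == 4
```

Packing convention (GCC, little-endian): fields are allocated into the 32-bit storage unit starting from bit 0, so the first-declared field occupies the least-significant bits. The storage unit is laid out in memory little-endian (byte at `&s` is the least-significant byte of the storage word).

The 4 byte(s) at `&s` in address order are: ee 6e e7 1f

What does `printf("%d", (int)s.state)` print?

[0]=0xee [1]=0x6e [2]=0xe7 [3]=0x1f (little-endian) → word 0x1fe76eee
slot:24 @ bit 0 → (0x1fe76eee>>0)&0xffffff = 0xe76eee
state:8 @ bit 24 → (0x1fe76eee>>24)&0xff = 0x1f  ←

31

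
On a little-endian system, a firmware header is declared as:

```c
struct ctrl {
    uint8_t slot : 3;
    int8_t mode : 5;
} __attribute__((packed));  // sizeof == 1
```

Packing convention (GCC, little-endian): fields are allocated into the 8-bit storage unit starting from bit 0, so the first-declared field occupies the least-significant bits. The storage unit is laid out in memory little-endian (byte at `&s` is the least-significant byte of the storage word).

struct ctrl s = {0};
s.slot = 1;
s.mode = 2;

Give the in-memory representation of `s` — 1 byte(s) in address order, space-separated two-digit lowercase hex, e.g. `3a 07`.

[0+:3] slot=1 & 0x7 = 0x1; word=0x01
[3+:5] mode=2 & 0x1f = 0x2; word=0x11
word = 0x11 → little-endian bytes:
  [0]=0x11

11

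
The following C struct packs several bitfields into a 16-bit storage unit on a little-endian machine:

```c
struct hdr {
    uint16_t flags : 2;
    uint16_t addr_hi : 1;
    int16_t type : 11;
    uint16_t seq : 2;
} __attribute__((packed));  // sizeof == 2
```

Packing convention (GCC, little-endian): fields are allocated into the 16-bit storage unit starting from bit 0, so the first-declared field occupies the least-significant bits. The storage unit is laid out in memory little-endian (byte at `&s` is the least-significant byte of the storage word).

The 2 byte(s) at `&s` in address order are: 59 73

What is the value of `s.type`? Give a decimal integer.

-405

[0]=0x59 [1]=0x73 (little-endian) → word 0x7359
flags:2 @ bit 0 → (0x7359>>0)&0x3 = 0x1
addr_hi:1 @ bit 2 → (0x7359>>2)&0x1 = 0x0
type:11 @ bit 3 → (0x7359>>3)&0x7ff = 0x66b  ←
seq:2 @ bit 14 → (0x7359>>14)&0x3 = 0x1
type signed 11b, MSB=1: 1643 - 2048 = -405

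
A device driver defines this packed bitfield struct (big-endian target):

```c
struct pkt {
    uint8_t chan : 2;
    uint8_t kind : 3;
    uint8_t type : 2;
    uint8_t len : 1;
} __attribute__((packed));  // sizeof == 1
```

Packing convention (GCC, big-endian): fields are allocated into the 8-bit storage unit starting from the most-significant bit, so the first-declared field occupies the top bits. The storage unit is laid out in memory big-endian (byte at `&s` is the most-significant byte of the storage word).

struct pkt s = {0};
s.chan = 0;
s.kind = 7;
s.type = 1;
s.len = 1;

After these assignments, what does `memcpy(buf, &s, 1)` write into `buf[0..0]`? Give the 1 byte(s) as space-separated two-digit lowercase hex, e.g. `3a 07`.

chan:2 = 0 → 0x0 << 6 → word 0x00
kind:3 = 7 → 0x7 << 3 → word 0x38
type:2 = 1 → 0x1 << 1 → word 0x3a
len:1 = 1 → 0x1 << 0 → word 0x3b
word = 0x3b → big-endian bytes:
  [0]=0x3b

3b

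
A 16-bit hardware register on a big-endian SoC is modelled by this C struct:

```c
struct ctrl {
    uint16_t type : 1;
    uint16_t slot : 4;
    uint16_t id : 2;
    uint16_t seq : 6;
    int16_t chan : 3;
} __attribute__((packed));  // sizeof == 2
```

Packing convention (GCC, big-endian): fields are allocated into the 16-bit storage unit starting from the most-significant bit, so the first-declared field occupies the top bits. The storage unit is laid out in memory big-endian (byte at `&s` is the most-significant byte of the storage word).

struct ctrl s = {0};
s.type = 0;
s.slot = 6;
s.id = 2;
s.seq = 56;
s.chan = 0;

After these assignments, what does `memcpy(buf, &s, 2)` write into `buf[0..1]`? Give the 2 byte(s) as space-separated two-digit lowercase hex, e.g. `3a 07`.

type (1b) val=0 bits=0x0 at bit 15: 0x0000
slot (4b) val=6 bits=0x6 at bit 11: 0x3000
id (2b) val=2 bits=0x2 at bit 9: 0x3400
seq (6b) val=56 bits=0x38 at bit 3: 0x35c0
chan (3b) val=0 bits=0x0 at bit 0: 0x35c0
word = 0x35c0 → big-endian bytes:
  [0]=0x35  [1]=0xc0

35 c0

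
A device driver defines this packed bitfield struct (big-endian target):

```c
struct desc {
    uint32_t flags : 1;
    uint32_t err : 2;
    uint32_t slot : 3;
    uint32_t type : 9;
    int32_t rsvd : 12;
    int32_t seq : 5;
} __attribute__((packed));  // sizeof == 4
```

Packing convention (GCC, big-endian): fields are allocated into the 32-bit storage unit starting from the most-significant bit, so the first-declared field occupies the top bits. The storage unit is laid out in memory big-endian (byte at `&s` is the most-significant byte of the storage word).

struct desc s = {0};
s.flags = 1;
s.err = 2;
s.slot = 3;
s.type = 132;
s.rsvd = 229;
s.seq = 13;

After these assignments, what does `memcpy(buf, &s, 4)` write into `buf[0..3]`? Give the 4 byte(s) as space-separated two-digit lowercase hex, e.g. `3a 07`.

cd 08 1c ad

flags:1 = 1 → 0x1 << 31 → word 0x80000000
err:2 = 2 → 0x2 << 29 → word 0xc0000000
slot:3 = 3 → 0x3 << 26 → word 0xcc000000
type:9 = 132 → 0x84 << 17 → word 0xcd080000
rsvd:12 = 229 → 0xe5 << 5 → word 0xcd081ca0
seq:5 = 13 → 0xd << 0 → word 0xcd081cad
word = 0xcd081cad → big-endian bytes:
  [0]=0xcd  [1]=0x08  [2]=0x1c  [3]=0xad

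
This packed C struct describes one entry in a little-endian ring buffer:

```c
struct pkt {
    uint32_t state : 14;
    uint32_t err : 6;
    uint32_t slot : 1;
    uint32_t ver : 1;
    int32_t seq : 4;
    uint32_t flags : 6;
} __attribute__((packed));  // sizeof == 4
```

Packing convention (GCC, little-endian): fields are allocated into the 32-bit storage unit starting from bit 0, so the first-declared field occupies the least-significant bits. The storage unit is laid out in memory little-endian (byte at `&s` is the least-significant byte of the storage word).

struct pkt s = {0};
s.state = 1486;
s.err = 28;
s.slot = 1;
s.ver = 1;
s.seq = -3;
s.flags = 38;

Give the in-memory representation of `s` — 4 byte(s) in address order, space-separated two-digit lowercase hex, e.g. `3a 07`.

ce 05 77 9b

[0+:14] state=1486 & 0x3fff = 0x5ce; word=0x000005ce
[14+:6] err=28 & 0x3f = 0x1c; word=0x000705ce
[20+:1] slot=1 & 0x1 = 0x1; word=0x001705ce
[21+:1] ver=1 & 0x1 = 0x1; word=0x003705ce
[22+:4] seq=-3 & 0xf = 0xd; word=0x037705ce
[26+:6] flags=38 & 0x3f = 0x26; word=0x9b7705ce
word = 0x9b7705ce → little-endian bytes:
  [0]=0xce  [1]=0x05  [2]=0x77  [3]=0x9b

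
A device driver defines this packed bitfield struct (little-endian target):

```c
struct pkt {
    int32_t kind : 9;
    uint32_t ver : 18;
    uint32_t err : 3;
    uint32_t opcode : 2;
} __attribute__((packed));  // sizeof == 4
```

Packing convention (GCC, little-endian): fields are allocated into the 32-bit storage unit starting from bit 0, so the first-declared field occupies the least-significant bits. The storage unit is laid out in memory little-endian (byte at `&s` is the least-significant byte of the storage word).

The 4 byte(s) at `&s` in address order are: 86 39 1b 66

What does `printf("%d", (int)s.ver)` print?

200092

[0]=0x86 [1]=0x39 [2]=0x1b [3]=0x66 (little-endian) → word 0x661b3986
kind [0+:9] = (word>>0) & 0x1ff = 390
ver [9+:18] = (word>>9) & 0x3ffff = 200092  ←
err [27+:3] = (word>>27) & 0x7 = 4
opcode [30+:2] = (word>>30) & 0x3 = 1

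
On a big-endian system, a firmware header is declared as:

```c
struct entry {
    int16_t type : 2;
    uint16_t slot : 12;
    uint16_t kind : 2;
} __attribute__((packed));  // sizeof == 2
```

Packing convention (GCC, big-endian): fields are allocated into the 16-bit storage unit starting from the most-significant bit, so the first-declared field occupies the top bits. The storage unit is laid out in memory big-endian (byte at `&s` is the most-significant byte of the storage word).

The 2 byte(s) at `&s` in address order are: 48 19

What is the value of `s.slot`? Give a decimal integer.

518

[0]=0x48 [1]=0x19 (big-endian) → word 0x4819
type:2 @ bit 14 → (0x4819>>14)&0x3 = 0x1
slot:12 @ bit 2 → (0x4819>>2)&0xfff = 0x206  ←
kind:2 @ bit 0 → (0x4819>>0)&0x3 = 0x1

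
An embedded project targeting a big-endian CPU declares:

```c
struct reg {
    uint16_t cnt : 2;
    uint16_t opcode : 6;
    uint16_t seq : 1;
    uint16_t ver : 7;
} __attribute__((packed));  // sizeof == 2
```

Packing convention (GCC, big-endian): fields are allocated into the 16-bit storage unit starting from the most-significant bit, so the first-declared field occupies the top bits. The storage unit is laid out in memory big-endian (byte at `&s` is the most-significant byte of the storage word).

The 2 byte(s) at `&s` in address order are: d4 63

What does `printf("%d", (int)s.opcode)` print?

[0]=0xd4 [1]=0x63 (big-endian) → word 0xd463
cnt:2 @ bit 14 → (0xd463>>14)&0x3 = 0x3
opcode:6 @ bit 8 → (0xd463>>8)&0x3f = 0x14  ←
seq:1 @ bit 7 → (0xd463>>7)&0x1 = 0x0
ver:7 @ bit 0 → (0xd463>>0)&0x7f = 0x63

20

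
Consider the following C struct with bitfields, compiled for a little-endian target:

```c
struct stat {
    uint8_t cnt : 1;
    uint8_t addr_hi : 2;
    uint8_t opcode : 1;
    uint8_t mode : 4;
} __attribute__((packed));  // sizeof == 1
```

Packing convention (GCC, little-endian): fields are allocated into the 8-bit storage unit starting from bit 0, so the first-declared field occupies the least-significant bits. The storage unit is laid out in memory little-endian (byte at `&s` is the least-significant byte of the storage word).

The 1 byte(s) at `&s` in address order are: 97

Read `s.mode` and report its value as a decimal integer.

9

[0]=0x97 (little-endian) → word 0x97
cnt [0+:1] = (word>>0) & 0x1 = 1
addr_hi [1+:2] = (word>>1) & 0x3 = 3
opcode [3+:1] = (word>>3) & 0x1 = 0
mode [4+:4] = (word>>4) & 0xf = 9  ←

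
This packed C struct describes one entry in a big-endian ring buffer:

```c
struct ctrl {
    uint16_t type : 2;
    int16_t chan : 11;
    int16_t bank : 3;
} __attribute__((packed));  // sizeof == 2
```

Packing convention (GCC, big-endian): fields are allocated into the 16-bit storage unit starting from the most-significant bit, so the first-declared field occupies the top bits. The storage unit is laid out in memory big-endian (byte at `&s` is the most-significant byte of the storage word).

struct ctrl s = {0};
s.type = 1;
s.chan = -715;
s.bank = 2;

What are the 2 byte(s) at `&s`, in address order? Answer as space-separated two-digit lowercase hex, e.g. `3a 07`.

69 aa

type:2 = 1 → 0x1 << 14 → word 0x4000
chan:11 = -715 → 0x535 << 3 → word 0x69a8
bank:3 = 2 → 0x2 << 0 → word 0x69aa
word = 0x69aa → big-endian bytes:
  [0]=0x69  [1]=0xaa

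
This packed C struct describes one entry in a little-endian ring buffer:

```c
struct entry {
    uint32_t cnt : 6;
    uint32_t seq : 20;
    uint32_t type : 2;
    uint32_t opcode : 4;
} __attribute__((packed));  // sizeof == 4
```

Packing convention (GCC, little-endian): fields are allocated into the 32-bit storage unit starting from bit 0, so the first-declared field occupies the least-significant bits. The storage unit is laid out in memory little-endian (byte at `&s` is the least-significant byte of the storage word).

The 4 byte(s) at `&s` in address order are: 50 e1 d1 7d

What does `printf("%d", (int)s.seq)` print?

[0]=0x50 [1]=0xe1 [2]=0xd1 [3]=0x7d (little-endian) → word 0x7dd1e150
cnt:6 @ bit 0 → (0x7dd1e150>>0)&0x3f = 0x10
seq:20 @ bit 6 → (0x7dd1e150>>6)&0xfffff = 0x74785  ←
type:2 @ bit 26 → (0x7dd1e150>>26)&0x3 = 0x3
opcode:4 @ bit 28 → (0x7dd1e150>>28)&0xf = 0x7

477061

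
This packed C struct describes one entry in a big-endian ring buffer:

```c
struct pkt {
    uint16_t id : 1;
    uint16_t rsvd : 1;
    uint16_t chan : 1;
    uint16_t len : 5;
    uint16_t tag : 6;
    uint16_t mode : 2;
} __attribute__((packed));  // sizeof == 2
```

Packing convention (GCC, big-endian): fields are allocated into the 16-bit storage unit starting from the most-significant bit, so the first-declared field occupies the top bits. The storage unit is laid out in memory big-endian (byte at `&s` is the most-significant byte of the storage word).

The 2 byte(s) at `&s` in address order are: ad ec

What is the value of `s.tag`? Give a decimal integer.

59

[0]=0xad [1]=0xec (big-endian) → word 0xadec
id:1 @ bit 15 → (0xadec>>15)&0x1 = 0x1
rsvd:1 @ bit 14 → (0xadec>>14)&0x1 = 0x0
chan:1 @ bit 13 → (0xadec>>13)&0x1 = 0x1
len:5 @ bit 8 → (0xadec>>8)&0x1f = 0xd
tag:6 @ bit 2 → (0xadec>>2)&0x3f = 0x3b  ←
mode:2 @ bit 0 → (0xadec>>0)&0x3 = 0x0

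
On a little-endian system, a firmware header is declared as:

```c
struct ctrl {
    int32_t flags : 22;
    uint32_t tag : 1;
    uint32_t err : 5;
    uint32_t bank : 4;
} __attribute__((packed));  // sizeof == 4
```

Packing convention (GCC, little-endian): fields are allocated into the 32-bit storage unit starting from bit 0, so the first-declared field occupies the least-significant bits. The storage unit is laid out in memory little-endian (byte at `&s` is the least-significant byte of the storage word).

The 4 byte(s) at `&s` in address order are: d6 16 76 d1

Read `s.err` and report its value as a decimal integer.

2

[0]=0xd6 [1]=0x16 [2]=0x76 [3]=0xd1 (little-endian) → word 0xd17616d6
flags [0+:22] = (word>>0) & 0x3fffff = 3544790
tag [22+:1] = (word>>22) & 0x1 = 1
err [23+:5] = (word>>23) & 0x1f = 2  ←
bank [28+:4] = (word>>28) & 0xf = 13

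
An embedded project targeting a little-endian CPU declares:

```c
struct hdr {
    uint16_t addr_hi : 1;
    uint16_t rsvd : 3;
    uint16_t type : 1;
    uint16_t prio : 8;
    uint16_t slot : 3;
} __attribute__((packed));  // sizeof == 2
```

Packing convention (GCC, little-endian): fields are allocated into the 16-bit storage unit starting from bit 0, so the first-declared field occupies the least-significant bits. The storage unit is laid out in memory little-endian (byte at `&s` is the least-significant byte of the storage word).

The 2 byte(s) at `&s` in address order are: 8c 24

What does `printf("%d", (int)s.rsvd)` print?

[0]=0x8c [1]=0x24 (little-endian) → word 0x248c
addr_hi [0+:1] = (word>>0) & 0x1 = 0
rsvd [1+:3] = (word>>1) & 0x7 = 6  ←
type [4+:1] = (word>>4) & 0x1 = 0
prio [5+:8] = (word>>5) & 0xff = 36
slot [13+:3] = (word>>13) & 0x7 = 1

6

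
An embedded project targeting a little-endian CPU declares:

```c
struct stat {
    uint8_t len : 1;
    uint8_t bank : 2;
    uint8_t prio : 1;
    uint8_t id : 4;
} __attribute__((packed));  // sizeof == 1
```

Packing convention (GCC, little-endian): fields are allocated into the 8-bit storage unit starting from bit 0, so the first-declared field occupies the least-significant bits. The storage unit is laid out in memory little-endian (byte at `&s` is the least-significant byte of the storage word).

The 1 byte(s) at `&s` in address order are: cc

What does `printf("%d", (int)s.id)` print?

12

[0]=0xcc (little-endian) → word 0xcc
len [0+:1] = (word>>0) & 0x1 = 0
bank [1+:2] = (word>>1) & 0x3 = 2
prio [3+:1] = (word>>3) & 0x1 = 1
id [4+:4] = (word>>4) & 0xf = 12  ←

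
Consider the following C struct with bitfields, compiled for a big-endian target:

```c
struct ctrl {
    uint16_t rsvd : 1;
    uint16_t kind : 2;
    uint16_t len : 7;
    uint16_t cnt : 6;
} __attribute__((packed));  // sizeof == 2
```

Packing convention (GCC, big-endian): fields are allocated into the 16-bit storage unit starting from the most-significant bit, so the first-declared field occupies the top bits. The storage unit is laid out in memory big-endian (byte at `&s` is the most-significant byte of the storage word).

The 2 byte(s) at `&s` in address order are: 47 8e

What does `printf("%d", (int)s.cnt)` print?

[0]=0x47 [1]=0x8e (big-endian) → word 0x478e
rsvd:1 @ bit 15 → (0x478e>>15)&0x1 = 0x0
kind:2 @ bit 13 → (0x478e>>13)&0x3 = 0x2
len:7 @ bit 6 → (0x478e>>6)&0x7f = 0x1e
cnt:6 @ bit 0 → (0x478e>>0)&0x3f = 0xe  ←

14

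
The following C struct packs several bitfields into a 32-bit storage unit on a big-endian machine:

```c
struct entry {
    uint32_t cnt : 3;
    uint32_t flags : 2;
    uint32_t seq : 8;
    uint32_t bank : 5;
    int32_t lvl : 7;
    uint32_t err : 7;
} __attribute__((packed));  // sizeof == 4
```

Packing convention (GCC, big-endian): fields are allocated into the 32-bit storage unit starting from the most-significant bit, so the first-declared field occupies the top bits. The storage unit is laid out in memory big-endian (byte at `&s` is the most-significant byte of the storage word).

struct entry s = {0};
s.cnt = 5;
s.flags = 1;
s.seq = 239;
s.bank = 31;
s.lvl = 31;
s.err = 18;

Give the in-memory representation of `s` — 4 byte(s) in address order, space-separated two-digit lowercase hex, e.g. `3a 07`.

[29+:3] cnt=5 & 0x7 = 0x5; word=0xa0000000
[27+:2] flags=1 & 0x3 = 0x1; word=0xa8000000
[19+:8] seq=239 & 0xff = 0xef; word=0xaf780000
[14+:5] bank=31 & 0x1f = 0x1f; word=0xaf7fc000
[7+:7] lvl=31 & 0x7f = 0x1f; word=0xaf7fcf80
[0+:7] err=18 & 0x7f = 0x12; word=0xaf7fcf92
word = 0xaf7fcf92 → big-endian bytes:
  [0]=0xaf  [1]=0x7f  [2]=0xcf  [3]=0x92

af 7f cf 92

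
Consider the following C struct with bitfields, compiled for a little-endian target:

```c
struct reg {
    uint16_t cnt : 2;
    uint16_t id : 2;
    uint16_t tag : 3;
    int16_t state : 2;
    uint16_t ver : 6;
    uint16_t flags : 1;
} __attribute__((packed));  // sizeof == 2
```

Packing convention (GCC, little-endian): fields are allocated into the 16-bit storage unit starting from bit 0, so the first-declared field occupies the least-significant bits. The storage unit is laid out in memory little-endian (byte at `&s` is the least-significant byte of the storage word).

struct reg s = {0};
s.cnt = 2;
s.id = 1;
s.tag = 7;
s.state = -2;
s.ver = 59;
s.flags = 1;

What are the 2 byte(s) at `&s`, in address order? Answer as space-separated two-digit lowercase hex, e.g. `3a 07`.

76 f7

cnt (2b) val=2 bits=0x2 at bit 0: 0x0002
id (2b) val=1 bits=0x1 at bit 2: 0x0006
tag (3b) val=7 bits=0x7 at bit 4: 0x0076
state (2b) val=-2 bits=0x2 at bit 7: 0x0176
ver (6b) val=59 bits=0x3b at bit 9: 0x7776
flags (1b) val=1 bits=0x1 at bit 15: 0xf776
word = 0xf776 → little-endian bytes:
  [0]=0x76  [1]=0xf7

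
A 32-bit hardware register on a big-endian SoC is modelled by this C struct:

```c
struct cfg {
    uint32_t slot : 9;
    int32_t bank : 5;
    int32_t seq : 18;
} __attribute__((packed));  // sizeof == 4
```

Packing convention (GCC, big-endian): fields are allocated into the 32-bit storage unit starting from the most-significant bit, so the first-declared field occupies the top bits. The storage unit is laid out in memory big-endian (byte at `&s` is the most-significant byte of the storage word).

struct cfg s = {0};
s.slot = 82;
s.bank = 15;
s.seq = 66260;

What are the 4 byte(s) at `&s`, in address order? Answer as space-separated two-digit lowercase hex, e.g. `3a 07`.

29 3d 02 d4

slot (9b) val=82 bits=0x52 at bit 23: 0x29000000
bank (5b) val=15 bits=0xf at bit 18: 0x293c0000
seq (18b) val=66260 bits=0x102d4 at bit 0: 0x293d02d4
word = 0x293d02d4 → big-endian bytes:
  [0]=0x29  [1]=0x3d  [2]=0x02  [3]=0xd4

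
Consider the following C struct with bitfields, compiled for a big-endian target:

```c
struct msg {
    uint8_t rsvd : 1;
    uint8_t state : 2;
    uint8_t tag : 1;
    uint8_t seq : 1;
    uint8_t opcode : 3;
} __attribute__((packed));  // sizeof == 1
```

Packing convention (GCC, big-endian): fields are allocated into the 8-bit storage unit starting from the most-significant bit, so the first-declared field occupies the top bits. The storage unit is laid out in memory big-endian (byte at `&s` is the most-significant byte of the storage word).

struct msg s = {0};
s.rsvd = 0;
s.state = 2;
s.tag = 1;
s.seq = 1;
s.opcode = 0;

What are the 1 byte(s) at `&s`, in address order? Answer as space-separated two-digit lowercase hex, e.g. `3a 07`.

58

[7+:1] rsvd=0 & 0x1 = 0x0; word=0x00
[5+:2] state=2 & 0x3 = 0x2; word=0x40
[4+:1] tag=1 & 0x1 = 0x1; word=0x50
[3+:1] seq=1 & 0x1 = 0x1; word=0x58
[0+:3] opcode=0 & 0x7 = 0x0; word=0x58
word = 0x58 → big-endian bytes:
  [0]=0x58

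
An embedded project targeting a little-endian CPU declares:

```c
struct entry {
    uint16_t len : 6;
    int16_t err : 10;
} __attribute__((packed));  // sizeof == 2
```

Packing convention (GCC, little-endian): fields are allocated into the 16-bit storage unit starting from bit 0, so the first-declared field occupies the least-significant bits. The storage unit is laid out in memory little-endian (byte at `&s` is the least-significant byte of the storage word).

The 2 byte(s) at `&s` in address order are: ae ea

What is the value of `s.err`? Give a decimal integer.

[0]=0xae [1]=0xea (little-endian) → word 0xeaae
len [0+:6] = (word>>0) & 0x3f = 46
err [6+:10] = (word>>6) & 0x3ff = 938  ←
err signed 10b, MSB=1: 938 - 1024 = -86

-86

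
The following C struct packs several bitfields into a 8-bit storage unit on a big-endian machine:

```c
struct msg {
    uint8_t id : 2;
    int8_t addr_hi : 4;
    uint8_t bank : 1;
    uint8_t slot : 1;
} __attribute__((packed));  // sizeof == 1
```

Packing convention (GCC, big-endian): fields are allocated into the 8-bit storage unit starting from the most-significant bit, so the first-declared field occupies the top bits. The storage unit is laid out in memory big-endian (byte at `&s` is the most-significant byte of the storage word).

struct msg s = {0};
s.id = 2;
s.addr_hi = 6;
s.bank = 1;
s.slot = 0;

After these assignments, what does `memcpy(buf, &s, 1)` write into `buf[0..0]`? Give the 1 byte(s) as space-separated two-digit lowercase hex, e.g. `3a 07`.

9a

id:2 = 2 → 0x2 << 6 → word 0x80
addr_hi:4 = 6 → 0x6 << 2 → word 0x98
bank:1 = 1 → 0x1 << 1 → word 0x9a
slot:1 = 0 → 0x0 << 0 → word 0x9a
word = 0x9a → big-endian bytes:
  [0]=0x9a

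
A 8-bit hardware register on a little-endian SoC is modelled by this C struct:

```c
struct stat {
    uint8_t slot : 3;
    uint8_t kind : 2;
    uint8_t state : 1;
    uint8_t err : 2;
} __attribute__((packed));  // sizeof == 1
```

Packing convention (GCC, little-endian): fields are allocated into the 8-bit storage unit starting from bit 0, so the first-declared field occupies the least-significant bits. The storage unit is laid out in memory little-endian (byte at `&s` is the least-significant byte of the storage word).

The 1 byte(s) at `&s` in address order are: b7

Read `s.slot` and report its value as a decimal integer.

[0]=0xb7 (little-endian) → word 0xb7
slot:3 @ bit 0 → (0xb7>>0)&0x7 = 0x7  ←
kind:2 @ bit 3 → (0xb7>>3)&0x3 = 0x2
state:1 @ bit 5 → (0xb7>>5)&0x1 = 0x1
err:2 @ bit 6 → (0xb7>>6)&0x3 = 0x2

7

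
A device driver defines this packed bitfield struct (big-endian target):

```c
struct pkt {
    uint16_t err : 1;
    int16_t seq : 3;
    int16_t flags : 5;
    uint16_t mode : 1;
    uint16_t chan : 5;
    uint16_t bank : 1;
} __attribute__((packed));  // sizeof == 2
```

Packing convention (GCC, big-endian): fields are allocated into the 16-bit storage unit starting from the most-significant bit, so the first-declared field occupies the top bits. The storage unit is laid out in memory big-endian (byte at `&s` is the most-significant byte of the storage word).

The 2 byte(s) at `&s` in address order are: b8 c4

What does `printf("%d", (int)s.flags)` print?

[0]=0xb8 [1]=0xc4 (big-endian) → word 0xb8c4
err [15+:1] = (word>>15) & 0x1 = 1
seq [12+:3] = (word>>12) & 0x7 = 3
flags [7+:5] = (word>>7) & 0x1f = 17  ←
mode [6+:1] = (word>>6) & 0x1 = 1
chan [1+:5] = (word>>1) & 0x1f = 2
bank [0+:1] = (word>>0) & 0x1 = 0
flags signed 5b, MSB=1: 17 - 32 = -15

-15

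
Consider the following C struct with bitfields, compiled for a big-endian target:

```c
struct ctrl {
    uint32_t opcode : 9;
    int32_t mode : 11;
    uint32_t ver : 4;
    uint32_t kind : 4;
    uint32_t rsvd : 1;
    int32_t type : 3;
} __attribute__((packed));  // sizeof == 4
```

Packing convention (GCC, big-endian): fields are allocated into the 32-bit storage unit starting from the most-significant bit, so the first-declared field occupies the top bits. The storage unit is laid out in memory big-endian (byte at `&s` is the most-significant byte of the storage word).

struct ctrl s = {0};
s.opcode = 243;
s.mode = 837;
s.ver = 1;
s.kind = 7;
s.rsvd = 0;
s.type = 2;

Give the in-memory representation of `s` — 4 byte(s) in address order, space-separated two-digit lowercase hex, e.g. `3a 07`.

79 b4 51 72

opcode:9 = 243 → 0xf3 << 23 → word 0x79800000
mode:11 = 837 → 0x345 << 12 → word 0x79b45000
ver:4 = 1 → 0x1 << 8 → word 0x79b45100
kind:4 = 7 → 0x7 << 4 → word 0x79b45170
rsvd:1 = 0 → 0x0 << 3 → word 0x79b45170
type:3 = 2 → 0x2 << 0 → word 0x79b45172
word = 0x79b45172 → big-endian bytes:
  [0]=0x79  [1]=0xb4  [2]=0x51  [3]=0x72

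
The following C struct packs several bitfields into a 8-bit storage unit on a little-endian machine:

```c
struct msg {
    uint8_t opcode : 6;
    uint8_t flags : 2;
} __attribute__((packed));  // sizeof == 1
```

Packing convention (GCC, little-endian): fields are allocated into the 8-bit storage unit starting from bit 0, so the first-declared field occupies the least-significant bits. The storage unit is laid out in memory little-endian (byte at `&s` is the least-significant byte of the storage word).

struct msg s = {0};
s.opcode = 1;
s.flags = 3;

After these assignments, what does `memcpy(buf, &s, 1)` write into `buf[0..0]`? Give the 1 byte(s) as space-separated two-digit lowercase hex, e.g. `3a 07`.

opcode:6 = 1 → 0x1 << 0 → word 0x01
flags:2 = 3 → 0x3 << 6 → word 0xc1
word = 0xc1 → little-endian bytes:
  [0]=0xc1

c1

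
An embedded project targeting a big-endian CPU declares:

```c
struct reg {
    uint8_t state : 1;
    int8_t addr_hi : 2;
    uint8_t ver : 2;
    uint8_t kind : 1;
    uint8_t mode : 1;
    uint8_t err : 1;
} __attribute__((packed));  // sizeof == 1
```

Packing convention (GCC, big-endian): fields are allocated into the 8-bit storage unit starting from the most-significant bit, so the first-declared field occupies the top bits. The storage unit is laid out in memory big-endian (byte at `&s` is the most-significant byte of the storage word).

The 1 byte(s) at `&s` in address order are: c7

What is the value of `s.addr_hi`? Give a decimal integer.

-2

[0]=0xc7 (big-endian) → word 0xc7
state:1 @ bit 7 → (0xc7>>7)&0x1 = 0x1
addr_hi:2 @ bit 5 → (0xc7>>5)&0x3 = 0x2  ←
ver:2 @ bit 3 → (0xc7>>3)&0x3 = 0x0
kind:1 @ bit 2 → (0xc7>>2)&0x1 = 0x1
mode:1 @ bit 1 → (0xc7>>1)&0x1 = 0x1
err:1 @ bit 0 → (0xc7>>0)&0x1 = 0x1
addr_hi signed 2b, MSB=1: 2 - 4 = -2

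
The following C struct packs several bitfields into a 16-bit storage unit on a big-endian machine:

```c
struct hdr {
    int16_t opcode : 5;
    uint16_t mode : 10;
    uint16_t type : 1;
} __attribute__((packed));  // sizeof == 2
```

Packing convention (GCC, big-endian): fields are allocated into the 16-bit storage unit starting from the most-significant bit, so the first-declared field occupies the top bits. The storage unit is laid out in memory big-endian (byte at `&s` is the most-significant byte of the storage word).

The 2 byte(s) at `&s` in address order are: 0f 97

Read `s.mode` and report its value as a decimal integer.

971

[0]=0x0f [1]=0x97 (big-endian) → word 0x0f97
opcode [11+:5] = (word>>11) & 0x1f = 1
mode [1+:10] = (word>>1) & 0x3ff = 971  ←
type [0+:1] = (word>>0) & 0x1 = 1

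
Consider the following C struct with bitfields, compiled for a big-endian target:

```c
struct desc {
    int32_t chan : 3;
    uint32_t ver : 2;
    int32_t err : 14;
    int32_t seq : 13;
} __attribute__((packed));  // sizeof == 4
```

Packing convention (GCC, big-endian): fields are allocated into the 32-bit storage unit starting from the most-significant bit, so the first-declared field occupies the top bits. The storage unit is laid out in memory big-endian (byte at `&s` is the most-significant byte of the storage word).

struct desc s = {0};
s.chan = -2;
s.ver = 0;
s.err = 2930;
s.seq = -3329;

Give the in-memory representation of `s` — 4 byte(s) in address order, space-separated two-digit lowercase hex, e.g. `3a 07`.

chan (3b) val=-2 bits=0x6 at bit 29: 0xc0000000
ver (2b) val=0 bits=0x0 at bit 27: 0xc0000000
err (14b) val=2930 bits=0xb72 at bit 13: 0xc16e4000
seq (13b) val=-3329 bits=0x12ff at bit 0: 0xc16e52ff
word = 0xc16e52ff → big-endian bytes:
  [0]=0xc1  [1]=0x6e  [2]=0x52  [3]=0xff

c1 6e 52 ff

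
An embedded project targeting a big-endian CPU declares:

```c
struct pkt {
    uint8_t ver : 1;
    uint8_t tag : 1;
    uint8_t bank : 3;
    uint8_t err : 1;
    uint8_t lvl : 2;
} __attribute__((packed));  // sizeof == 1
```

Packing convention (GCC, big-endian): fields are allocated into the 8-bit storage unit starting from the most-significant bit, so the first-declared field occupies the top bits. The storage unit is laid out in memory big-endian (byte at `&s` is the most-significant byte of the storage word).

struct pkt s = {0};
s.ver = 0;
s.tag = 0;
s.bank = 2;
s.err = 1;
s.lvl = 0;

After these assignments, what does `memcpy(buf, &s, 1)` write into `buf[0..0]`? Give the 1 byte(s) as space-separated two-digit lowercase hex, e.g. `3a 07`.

ver:1 = 0 → 0x0 << 7 → word 0x00
tag:1 = 0 → 0x0 << 6 → word 0x00
bank:3 = 2 → 0x2 << 3 → word 0x10
err:1 = 1 → 0x1 << 2 → word 0x14
lvl:2 = 0 → 0x0 << 0 → word 0x14
word = 0x14 → big-endian bytes:
  [0]=0x14

14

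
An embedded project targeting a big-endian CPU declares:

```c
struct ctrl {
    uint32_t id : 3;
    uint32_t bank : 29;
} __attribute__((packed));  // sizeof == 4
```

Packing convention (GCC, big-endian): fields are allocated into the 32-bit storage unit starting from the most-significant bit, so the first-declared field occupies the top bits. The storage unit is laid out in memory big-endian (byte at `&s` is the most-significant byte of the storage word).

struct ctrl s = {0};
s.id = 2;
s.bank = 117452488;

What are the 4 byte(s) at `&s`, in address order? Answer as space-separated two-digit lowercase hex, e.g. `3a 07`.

47 00 2e c8

id (3b) val=2 bits=0x2 at bit 29: 0x40000000
bank (29b) val=117452488 bits=0x7002ec8 at bit 0: 0x47002ec8
word = 0x47002ec8 → big-endian bytes:
  [0]=0x47  [1]=0x00  [2]=0x2e  [3]=0xc8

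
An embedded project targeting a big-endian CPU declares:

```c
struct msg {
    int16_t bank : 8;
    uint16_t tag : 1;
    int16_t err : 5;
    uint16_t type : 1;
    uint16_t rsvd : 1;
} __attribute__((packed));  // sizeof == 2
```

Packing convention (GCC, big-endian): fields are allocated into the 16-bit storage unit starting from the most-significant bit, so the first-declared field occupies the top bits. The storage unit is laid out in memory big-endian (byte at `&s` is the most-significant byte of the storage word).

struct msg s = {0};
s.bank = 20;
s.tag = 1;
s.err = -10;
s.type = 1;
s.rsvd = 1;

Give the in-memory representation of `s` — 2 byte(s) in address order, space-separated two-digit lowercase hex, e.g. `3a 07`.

14 db

bank:8 = 20 → 0x14 << 8 → word 0x1400
tag:1 = 1 → 0x1 << 7 → word 0x1480
err:5 = -10 → 0x16 << 2 → word 0x14d8
type:1 = 1 → 0x1 << 1 → word 0x14da
rsvd:1 = 1 → 0x1 << 0 → word 0x14db
word = 0x14db → big-endian bytes:
  [0]=0x14  [1]=0xdb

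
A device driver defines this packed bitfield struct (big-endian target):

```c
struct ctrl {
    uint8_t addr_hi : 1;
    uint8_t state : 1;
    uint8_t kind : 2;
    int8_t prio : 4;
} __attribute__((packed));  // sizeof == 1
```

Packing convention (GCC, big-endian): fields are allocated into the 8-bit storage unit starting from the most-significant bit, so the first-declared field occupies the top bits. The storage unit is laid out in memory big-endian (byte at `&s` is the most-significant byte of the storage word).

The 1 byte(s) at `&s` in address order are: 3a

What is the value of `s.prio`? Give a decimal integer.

-6

[0]=0x3a (big-endian) → word 0x3a
addr_hi [7+:1] = (word>>7) & 0x1 = 0
state [6+:1] = (word>>6) & 0x1 = 0
kind [4+:2] = (word>>4) & 0x3 = 3
prio [0+:4] = (word>>0) & 0xf = 10  ←
prio signed 4b, MSB=1: 10 - 16 = -6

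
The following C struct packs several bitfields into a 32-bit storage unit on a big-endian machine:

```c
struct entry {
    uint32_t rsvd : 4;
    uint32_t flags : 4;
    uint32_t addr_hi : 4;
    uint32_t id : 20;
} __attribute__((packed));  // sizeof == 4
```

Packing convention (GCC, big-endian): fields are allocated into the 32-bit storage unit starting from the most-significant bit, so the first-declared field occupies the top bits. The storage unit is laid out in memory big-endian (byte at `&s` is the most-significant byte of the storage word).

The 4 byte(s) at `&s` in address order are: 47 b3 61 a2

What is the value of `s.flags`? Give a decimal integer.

[0]=0x47 [1]=0xb3 [2]=0x61 [3]=0xa2 (big-endian) → word 0x47b361a2
rsvd:4 @ bit 28 → (0x47b361a2>>28)&0xf = 0x4
flags:4 @ bit 24 → (0x47b361a2>>24)&0xf = 0x7  ←
addr_hi:4 @ bit 20 → (0x47b361a2>>20)&0xf = 0xb
id:20 @ bit 0 → (0x47b361a2>>0)&0xfffff = 0x361a2

7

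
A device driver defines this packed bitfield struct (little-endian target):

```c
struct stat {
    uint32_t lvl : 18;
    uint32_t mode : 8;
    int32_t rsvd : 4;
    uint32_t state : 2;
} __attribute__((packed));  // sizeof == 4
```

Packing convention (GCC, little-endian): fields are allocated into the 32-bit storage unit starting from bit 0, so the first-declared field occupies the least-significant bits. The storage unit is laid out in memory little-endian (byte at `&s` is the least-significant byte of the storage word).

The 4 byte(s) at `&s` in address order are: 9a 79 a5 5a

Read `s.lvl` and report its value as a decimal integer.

96666

[0]=0x9a [1]=0x79 [2]=0xa5 [3]=0x5a (little-endian) → word 0x5aa5799a
lvl:18 @ bit 0 → (0x5aa5799a>>0)&0x3ffff = 0x1799a  ←
mode:8 @ bit 18 → (0x5aa5799a>>18)&0xff = 0xa9
rsvd:4 @ bit 26 → (0x5aa5799a>>26)&0xf = 0x6
state:2 @ bit 30 → (0x5aa5799a>>30)&0x3 = 0x1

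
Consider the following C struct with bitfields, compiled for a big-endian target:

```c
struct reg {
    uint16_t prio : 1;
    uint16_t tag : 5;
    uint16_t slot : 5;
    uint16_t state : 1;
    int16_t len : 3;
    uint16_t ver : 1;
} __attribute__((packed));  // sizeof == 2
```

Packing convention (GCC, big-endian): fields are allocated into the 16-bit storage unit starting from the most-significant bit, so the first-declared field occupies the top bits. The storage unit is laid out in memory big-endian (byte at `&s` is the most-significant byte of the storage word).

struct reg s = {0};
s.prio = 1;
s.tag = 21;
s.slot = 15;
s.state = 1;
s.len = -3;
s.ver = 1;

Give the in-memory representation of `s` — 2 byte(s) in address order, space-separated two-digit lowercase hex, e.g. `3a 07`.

prio (1b) val=1 bits=0x1 at bit 15: 0x8000
tag (5b) val=21 bits=0x15 at bit 10: 0xd400
slot (5b) val=15 bits=0xf at bit 5: 0xd5e0
state (1b) val=1 bits=0x1 at bit 4: 0xd5f0
len (3b) val=-3 bits=0x5 at bit 1: 0xd5fa
ver (1b) val=1 bits=0x1 at bit 0: 0xd5fb
word = 0xd5fb → big-endian bytes:
  [0]=0xd5  [1]=0xfb

d5 fb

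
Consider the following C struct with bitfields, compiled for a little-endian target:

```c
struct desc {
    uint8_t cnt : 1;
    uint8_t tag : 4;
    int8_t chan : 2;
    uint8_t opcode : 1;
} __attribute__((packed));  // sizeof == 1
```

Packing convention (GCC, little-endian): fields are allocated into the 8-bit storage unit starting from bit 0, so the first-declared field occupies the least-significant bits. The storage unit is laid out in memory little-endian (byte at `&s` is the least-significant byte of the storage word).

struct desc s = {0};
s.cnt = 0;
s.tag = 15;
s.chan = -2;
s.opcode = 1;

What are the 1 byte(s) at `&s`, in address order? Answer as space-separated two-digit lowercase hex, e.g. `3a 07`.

cnt:1 = 0 → 0x0 << 0 → word 0x00
tag:4 = 15 → 0xf << 1 → word 0x1e
chan:2 = -2 → 0x2 << 5 → word 0x5e
opcode:1 = 1 → 0x1 << 7 → word 0xde
word = 0xde → little-endian bytes:
  [0]=0xde

de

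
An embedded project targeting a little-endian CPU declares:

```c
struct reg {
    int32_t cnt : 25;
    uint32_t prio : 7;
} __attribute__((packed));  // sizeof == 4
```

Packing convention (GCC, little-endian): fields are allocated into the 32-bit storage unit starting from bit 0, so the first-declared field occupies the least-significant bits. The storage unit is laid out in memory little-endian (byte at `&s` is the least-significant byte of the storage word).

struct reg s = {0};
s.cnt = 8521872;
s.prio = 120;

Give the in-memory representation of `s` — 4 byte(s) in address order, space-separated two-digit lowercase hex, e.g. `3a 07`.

cnt (25b) val=8521872 bits=0x820890 at bit 0: 0x00820890
prio (7b) val=120 bits=0x78 at bit 25: 0xf0820890
word = 0xf0820890 → little-endian bytes:
  [0]=0x90  [1]=0x08  [2]=0x82  [3]=0xf0

90 08 82 f0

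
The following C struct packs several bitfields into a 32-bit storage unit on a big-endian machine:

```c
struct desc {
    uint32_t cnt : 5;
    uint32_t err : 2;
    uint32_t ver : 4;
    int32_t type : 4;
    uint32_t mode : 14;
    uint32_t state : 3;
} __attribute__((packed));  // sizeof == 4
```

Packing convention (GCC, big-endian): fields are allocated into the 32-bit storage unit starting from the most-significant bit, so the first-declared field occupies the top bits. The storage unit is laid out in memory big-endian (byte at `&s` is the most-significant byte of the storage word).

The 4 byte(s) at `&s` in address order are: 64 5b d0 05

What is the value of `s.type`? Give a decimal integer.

[0]=0x64 [1]=0x5b [2]=0xd0 [3]=0x05 (big-endian) → word 0x645bd005
cnt [27+:5] = (word>>27) & 0x1f = 12
err [25+:2] = (word>>25) & 0x3 = 2
ver [21+:4] = (word>>21) & 0xf = 2
type [17+:4] = (word>>17) & 0xf = 13  ←
mode [3+:14] = (word>>3) & 0x3fff = 14848
state [0+:3] = (word>>0) & 0x7 = 5
type signed 4b, MSB=1: 13 - 16 = -3

-3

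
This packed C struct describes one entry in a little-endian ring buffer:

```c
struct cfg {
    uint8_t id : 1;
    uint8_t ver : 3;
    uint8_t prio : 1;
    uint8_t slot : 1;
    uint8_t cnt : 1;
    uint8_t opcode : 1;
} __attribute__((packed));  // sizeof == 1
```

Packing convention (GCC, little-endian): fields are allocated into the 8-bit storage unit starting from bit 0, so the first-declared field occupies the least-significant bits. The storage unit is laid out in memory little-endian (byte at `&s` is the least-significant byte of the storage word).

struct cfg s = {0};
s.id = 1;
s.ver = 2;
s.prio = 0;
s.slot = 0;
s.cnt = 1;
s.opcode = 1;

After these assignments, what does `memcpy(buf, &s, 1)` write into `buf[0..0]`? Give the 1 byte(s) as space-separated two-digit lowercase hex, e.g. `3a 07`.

[0+:1] id=1 & 0x1 = 0x1; word=0x01
[1+:3] ver=2 & 0x7 = 0x2; word=0x05
[4+:1] prio=0 & 0x1 = 0x0; word=0x05
[5+:1] slot=0 & 0x1 = 0x0; word=0x05
[6+:1] cnt=1 & 0x1 = 0x1; word=0x45
[7+:1] opcode=1 & 0x1 = 0x1; word=0xc5
word = 0xc5 → little-endian bytes:
  [0]=0xc5

c5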